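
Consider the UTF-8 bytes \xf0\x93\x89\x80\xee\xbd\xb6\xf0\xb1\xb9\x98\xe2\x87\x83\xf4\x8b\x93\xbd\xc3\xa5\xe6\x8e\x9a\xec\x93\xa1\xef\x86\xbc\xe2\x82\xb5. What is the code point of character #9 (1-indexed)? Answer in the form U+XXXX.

Offset 0: leading byte 0xF0 = 11110000 → 4-byte char #1 = F0 93 89 80.
Offset 4: leading byte 0xEE = 11101110 → 3-byte char #2 = EE BD B6.
Offset 7: leading byte 0xF0 = 11110000 → 4-byte char #3 = F0 B1 B9 98.
Offset 11: leading byte 0xE2 = 11100010 → 3-byte char #4 = E2 87 83.
Offset 14: leading byte 0xF4 = 11110100 → 4-byte char #5 = F4 8B 93 BD.
Offset 18: leading byte 0xC3 = 11000011 → 2-byte char #6 = C3 A5.
Offset 20: leading byte 0xE6 = 11100110 → 3-byte char #7 = E6 8E 9A.
Offset 23: leading byte 0xEC = 11101100 → 3-byte char #8 = EC 93 A1.
Offset 26: leading byte 0xEF = 11101111 → 3-byte char #9 = EF 86 BC.
Leading byte 0xEF = 11101111 matches 1110xxxx → 3-byte sequence.
Byte 1: 0xEF = 11101111, payload 1111 (4 bits).
Byte 2: 0x86 = 10000110 (10xxxxxx ✓), payload 000110.
Byte 3: 0xBC = 10111100 (10xxxxxx ✓), payload 111100.
Concatenate: 1111000110111100 = 0xF1BC (16 bits → U+F1BC).

U+F1BC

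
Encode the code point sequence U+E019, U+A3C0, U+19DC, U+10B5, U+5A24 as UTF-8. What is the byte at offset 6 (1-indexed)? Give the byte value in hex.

0x80

1-indexed offset 6 is 0-indexed offset 5.
U+E019 → 3-byte form EE 80 99 at offsets 0–2.
U+A3C0 → 3-byte form EA 8F 80 at offsets 3–5.
Offset 5 falls in char 2's range; it's byte 3 of EA 8F 80 = 0x80.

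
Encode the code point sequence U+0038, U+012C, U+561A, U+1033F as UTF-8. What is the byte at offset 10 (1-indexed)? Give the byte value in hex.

1-indexed offset 10 is 0-indexed offset 9.
U+0038 → 1-byte form 38 at offsets 0–0.
U+012C → 2-byte form C4 AC at offsets 1–2.
U+561A → 3-byte form E5 98 9A at offsets 3–5.
U+1033F → 4-byte form F0 90 8C BF at offsets 6–9.
Offset 9 falls in char 4's range; it's byte 4 of F0 90 8C BF = 0xBF.

0xBF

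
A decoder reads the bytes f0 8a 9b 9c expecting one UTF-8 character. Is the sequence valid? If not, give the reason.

Leading byte 0xF0 = 11110000 → 4-byte form.
Continuation bytes all match 10xxxxxx. Payload decodes to 0xA6DC.
But 0xA6DC < 0x10000, the minimum for a 4-byte sequence — this is an overlong encoding.

invalid (overlong encoding)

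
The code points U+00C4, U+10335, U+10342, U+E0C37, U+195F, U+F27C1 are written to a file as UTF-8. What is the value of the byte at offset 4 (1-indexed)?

1-indexed offset 4 is 0-indexed offset 3.
U+00C4 → 2-byte form C3 84 at offsets 0–1.
U+10335 → 4-byte form F0 90 8C B5 at offsets 2–5.
Offset 3 falls in char 2's range; it's byte 2 of F0 90 8C B5 = 0x90.

0x90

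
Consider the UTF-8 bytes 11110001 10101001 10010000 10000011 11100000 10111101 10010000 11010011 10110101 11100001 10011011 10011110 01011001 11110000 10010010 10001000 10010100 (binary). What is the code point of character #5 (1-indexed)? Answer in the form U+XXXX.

U+0059

Offset 0: leading byte 0xF1 = 11110001 → 4-byte char #1 = F1 A9 90 83.
Offset 4: leading byte 0xE0 = 11100000 → 3-byte char #2 = E0 BD 90.
Offset 7: leading byte 0xD3 = 11010011 → 2-byte char #3 = D3 B5.
Offset 9: leading byte 0xE1 = 11100001 → 3-byte char #4 = E1 9B 9E.
Offset 12: leading byte 0x59 = 01011001 → 1-byte char #5 = 59.
Leading byte 0x59 = 01011001 matches 0xxxxxxx → 1-byte sequence.
Byte 1: 0x59 = 01011001, payload 1011001 (7 bits).
Concatenate: 1011001 = 0x59 (7 bits → U+0059).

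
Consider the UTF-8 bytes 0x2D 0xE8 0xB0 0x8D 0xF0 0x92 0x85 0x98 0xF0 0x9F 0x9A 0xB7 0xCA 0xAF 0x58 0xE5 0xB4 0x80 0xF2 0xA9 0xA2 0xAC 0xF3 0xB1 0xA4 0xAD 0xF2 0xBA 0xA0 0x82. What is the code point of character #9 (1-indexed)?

Offset 0: leading byte 0x2D = 00101101 → 1-byte char #1 = 2D.
Offset 1: leading byte 0xE8 = 11101000 → 3-byte char #2 = E8 B0 8D.
Offset 4: leading byte 0xF0 = 11110000 → 4-byte char #3 = F0 92 85 98.
Offset 8: leading byte 0xF0 = 11110000 → 4-byte char #4 = F0 9F 9A B7.
Offset 12: leading byte 0xCA = 11001010 → 2-byte char #5 = CA AF.
Offset 14: leading byte 0x58 = 01011000 → 1-byte char #6 = 58.
Offset 15: leading byte 0xE5 = 11100101 → 3-byte char #7 = E5 B4 80.
Offset 18: leading byte 0xF2 = 11110010 → 4-byte char #8 = F2 A9 A2 AC.
Offset 22: leading byte 0xF3 = 11110011 → 4-byte char #9 = F3 B1 A4 AD.
Leading byte 0xF3 = 11110011 matches 11110xxx → 4-byte sequence.
Byte 1: 0xF3 = 11110011, payload 011 (3 bits).
Byte 2: 0xB1 = 10110001 (10xxxxxx ✓), payload 110001.
Byte 3: 0xA4 = 10100100 (10xxxxxx ✓), payload 100100.
Byte 4: 0xAD = 10101101 (10xxxxxx ✓), payload 101101.
Concatenate: 011110001100100101101 = 0xF192D (21 bits → U+F192D).

U+F192D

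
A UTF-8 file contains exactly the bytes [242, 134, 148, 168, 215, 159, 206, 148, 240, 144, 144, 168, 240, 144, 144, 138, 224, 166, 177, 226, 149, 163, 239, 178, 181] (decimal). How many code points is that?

Byte at offset 0: 0xF2 = 11110010 → 4-byte char (#1). Advance 4.
Byte at offset 4: 0xD7 = 11010111 → 2-byte char (#2). Advance 2.
Byte at offset 6: 0xCE = 11001110 → 2-byte char (#3). Advance 2.
Byte at offset 8: 0xF0 = 11110000 → 4-byte char (#4). Advance 4.
Byte at offset 12: 0xF0 = 11110000 → 4-byte char (#5). Advance 4.
Byte at offset 16: 0xE0 = 11100000 → 3-byte char (#6). Advance 3.
Byte at offset 19: 0xE2 = 11100010 → 3-byte char (#7). Advance 3.
Byte at offset 22: 0xEF = 11101111 → 3-byte char (#8). Advance 3.
Reached end at offset 25 after 8 code points.

8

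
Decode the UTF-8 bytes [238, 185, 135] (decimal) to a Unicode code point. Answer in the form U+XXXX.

Leading byte 0xEE = 11101110 matches 1110xxxx → 3-byte sequence.
Byte 1: 0xEE = 11101110, payload 1110 (4 bits).
Byte 2: 0xB9 = 10111001 (10xxxxxx ✓), payload 111001.
Byte 3: 0x87 = 10000111 (10xxxxxx ✓), payload 000111.
Concatenate: 1110111001000111 = 0xEE47 (16 bits → U+EE47).

U+EE47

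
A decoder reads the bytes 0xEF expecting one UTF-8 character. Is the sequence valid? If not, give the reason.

Leading byte 0xEF = 11101111 → 3-byte form, but only 1 byte is present.

invalid (sequence truncated)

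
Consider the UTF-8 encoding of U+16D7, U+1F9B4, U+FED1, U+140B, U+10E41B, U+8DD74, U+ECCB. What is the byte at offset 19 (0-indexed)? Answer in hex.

0xB5

U+16D7 → 3-byte form E1 9B 97 at offsets 0–2.
U+1F9B4 → 4-byte form F0 9F A6 B4 at offsets 3–6.
U+FED1 → 3-byte form EF BB 91 at offsets 7–9.
U+140B → 3-byte form E1 90 8B at offsets 10–12.
U+10E41B → 4-byte form F4 8E 90 9B at offsets 13–16.
U+8DD74 → 4-byte form F2 8D B5 B4 at offsets 17–20.
Offset 19 falls in char 6's range; it's byte 3 of F2 8D B5 B4 = 0xB5.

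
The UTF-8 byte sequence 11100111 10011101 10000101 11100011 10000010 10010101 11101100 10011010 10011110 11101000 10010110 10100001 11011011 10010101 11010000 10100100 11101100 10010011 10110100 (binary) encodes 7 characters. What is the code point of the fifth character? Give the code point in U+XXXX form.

Offset 0: leading byte 0xE7 = 11100111 → 3-byte char #1 = E7 9D 85.
Offset 3: leading byte 0xE3 = 11100011 → 3-byte char #2 = E3 82 95.
Offset 6: leading byte 0xEC = 11101100 → 3-byte char #3 = EC 9A 9E.
Offset 9: leading byte 0xE8 = 11101000 → 3-byte char #4 = E8 96 A1.
Offset 12: leading byte 0xDB = 11011011 → 2-byte char #5 = DB 95.
Leading byte 0xDB = 11011011 matches 110xxxxx → 2-byte sequence.
Byte 1: 0xDB = 11011011, payload 11011 (5 bits).
Byte 2: 0x95 = 10010101 (10xxxxxx ✓), payload 010101.
Concatenate: 11011010101 = 0x6D5 (11 bits → U+06D5).

U+06D5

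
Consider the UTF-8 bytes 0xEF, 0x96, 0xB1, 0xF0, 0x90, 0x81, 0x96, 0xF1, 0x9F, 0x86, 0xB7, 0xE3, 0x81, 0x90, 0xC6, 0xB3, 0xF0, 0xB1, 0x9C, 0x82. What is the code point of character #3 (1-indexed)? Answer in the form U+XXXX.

U+5F1B7

Offset 0: leading byte 0xEF = 11101111 → 3-byte char #1 = EF 96 B1.
Offset 3: leading byte 0xF0 = 11110000 → 4-byte char #2 = F0 90 81 96.
Offset 7: leading byte 0xF1 = 11110001 → 4-byte char #3 = F1 9F 86 B7.
Leading byte 0xF1 = 11110001 matches 11110xxx → 4-byte sequence.
Byte 1: 0xF1 = 11110001, payload 001 (3 bits).
Byte 2: 0x9F = 10011111 (10xxxxxx ✓), payload 011111.
Byte 3: 0x86 = 10000110 (10xxxxxx ✓), payload 000110.
Byte 4: 0xB7 = 10110111 (10xxxxxx ✓), payload 110111.
Concatenate: 001011111000110110111 = 0x5F1B7 (21 bits → U+5F1B7).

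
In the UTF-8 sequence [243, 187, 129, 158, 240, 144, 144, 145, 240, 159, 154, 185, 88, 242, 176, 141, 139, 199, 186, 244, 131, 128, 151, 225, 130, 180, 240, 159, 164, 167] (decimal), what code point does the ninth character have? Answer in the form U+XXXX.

U+1F927

Offset 0: leading byte 0xF3 = 11110011 → 4-byte char #1 = F3 BB 81 9E.
Offset 4: leading byte 0xF0 = 11110000 → 4-byte char #2 = F0 90 90 91.
Offset 8: leading byte 0xF0 = 11110000 → 4-byte char #3 = F0 9F 9A B9.
Offset 12: leading byte 0x58 = 01011000 → 1-byte char #4 = 58.
Offset 13: leading byte 0xF2 = 11110010 → 4-byte char #5 = F2 B0 8D 8B.
Offset 17: leading byte 0xC7 = 11000111 → 2-byte char #6 = C7 BA.
Offset 19: leading byte 0xF4 = 11110100 → 4-byte char #7 = F4 83 80 97.
Offset 23: leading byte 0xE1 = 11100001 → 3-byte char #8 = E1 82 B4.
Offset 26: leading byte 0xF0 = 11110000 → 4-byte char #9 = F0 9F A4 A7.
Leading byte 0xF0 = 11110000 matches 11110xxx → 4-byte sequence.
Byte 1: 0xF0 = 11110000, payload 000 (3 bits).
Byte 2: 0x9F = 10011111 (10xxxxxx ✓), payload 011111.
Byte 3: 0xA4 = 10100100 (10xxxxxx ✓), payload 100100.
Byte 4: 0xA7 = 10100111 (10xxxxxx ✓), payload 100111.
Concatenate: 000011111100100100111 = 0x1F927 (21 bits → U+1F927).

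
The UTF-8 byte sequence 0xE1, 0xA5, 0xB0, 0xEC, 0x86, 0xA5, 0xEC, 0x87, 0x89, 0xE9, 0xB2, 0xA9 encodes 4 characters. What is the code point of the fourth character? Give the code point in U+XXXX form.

U+9CA9

Offset 0: leading byte 0xE1 = 11100001 → 3-byte char #1 = E1 A5 B0.
Offset 3: leading byte 0xEC = 11101100 → 3-byte char #2 = EC 86 A5.
Offset 6: leading byte 0xEC = 11101100 → 3-byte char #3 = EC 87 89.
Offset 9: leading byte 0xE9 = 11101001 → 3-byte char #4 = E9 B2 A9.
Leading byte 0xE9 = 11101001 matches 1110xxxx → 3-byte sequence.
Byte 1: 0xE9 = 11101001, payload 1001 (4 bits).
Byte 2: 0xB2 = 10110010 (10xxxxxx ✓), payload 110010.
Byte 3: 0xA9 = 10101001 (10xxxxxx ✓), payload 101001.
Concatenate: 1001110010101001 = 0x9CA9 (16 bits → U+9CA9).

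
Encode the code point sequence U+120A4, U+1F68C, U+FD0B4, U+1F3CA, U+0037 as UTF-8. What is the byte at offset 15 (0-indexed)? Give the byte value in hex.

U+120A4 → 4-byte form F0 92 82 A4 at offsets 0–3.
U+1F68C → 4-byte form F0 9F 9A 8C at offsets 4–7.
U+FD0B4 → 4-byte form F3 BD 82 B4 at offsets 8–11.
U+1F3CA → 4-byte form F0 9F 8F 8A at offsets 12–15.
Offset 15 falls in char 4's range; it's byte 4 of F0 9F 8F 8A = 0x8A.

0x8A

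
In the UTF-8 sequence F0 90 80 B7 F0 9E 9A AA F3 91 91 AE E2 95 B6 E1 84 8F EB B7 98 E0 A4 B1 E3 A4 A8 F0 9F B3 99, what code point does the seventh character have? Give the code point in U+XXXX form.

Offset 0: leading byte 0xF0 = 11110000 → 4-byte char #1 = F0 90 80 B7.
Offset 4: leading byte 0xF0 = 11110000 → 4-byte char #2 = F0 9E 9A AA.
Offset 8: leading byte 0xF3 = 11110011 → 4-byte char #3 = F3 91 91 AE.
Offset 12: leading byte 0xE2 = 11100010 → 3-byte char #4 = E2 95 B6.
Offset 15: leading byte 0xE1 = 11100001 → 3-byte char #5 = E1 84 8F.
Offset 18: leading byte 0xEB = 11101011 → 3-byte char #6 = EB B7 98.
Offset 21: leading byte 0xE0 = 11100000 → 3-byte char #7 = E0 A4 B1.
Leading byte 0xE0 = 11100000 matches 1110xxxx → 3-byte sequence.
Byte 1: 0xE0 = 11100000, payload 0000 (4 bits).
Byte 2: 0xA4 = 10100100 (10xxxxxx ✓), payload 100100.
Byte 3: 0xB1 = 10110001 (10xxxxxx ✓), payload 110001.
Concatenate: 0000100100110001 = 0x931 (16 bits → U+0931).

U+0931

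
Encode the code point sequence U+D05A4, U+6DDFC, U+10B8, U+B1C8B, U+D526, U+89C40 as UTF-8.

U+D05A4: 4-byte form → F3 90 96 A4.
U+6DDFC: 4-byte form → F1 AD B7 BC.
U+10B8: 3-byte form → E1 82 B8.
U+B1C8B: 4-byte form → F2 B1 B2 8B.
U+D526: 3-byte form → ED 94 A6.
U+89C40: 4-byte form → F2 89 B1 80.
Concatenated (22 bytes): F3 90 96 A4 F1 AD B7 BC E1 82 B8 F2 B1 B2 8B ED 94 A6 F2 89 B1 80.

F3 90 96 A4 F1 AD B7 BC E1 82 B8 F2 B1 B2 8B ED 94 A6 F2 89 B1 80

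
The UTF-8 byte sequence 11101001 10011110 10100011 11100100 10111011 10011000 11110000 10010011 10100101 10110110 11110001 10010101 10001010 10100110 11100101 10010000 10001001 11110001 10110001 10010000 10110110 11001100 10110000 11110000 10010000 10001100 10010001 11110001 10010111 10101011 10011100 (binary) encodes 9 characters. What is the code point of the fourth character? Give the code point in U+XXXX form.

U+552A6

Offset 0: leading byte 0xE9 = 11101001 → 3-byte char #1 = E9 9E A3.
Offset 3: leading byte 0xE4 = 11100100 → 3-byte char #2 = E4 BB 98.
Offset 6: leading byte 0xF0 = 11110000 → 4-byte char #3 = F0 93 A5 B6.
Offset 10: leading byte 0xF1 = 11110001 → 4-byte char #4 = F1 95 8A A6.
Leading byte 0xF1 = 11110001 matches 11110xxx → 4-byte sequence.
Byte 1: 0xF1 = 11110001, payload 001 (3 bits).
Byte 2: 0x95 = 10010101 (10xxxxxx ✓), payload 010101.
Byte 3: 0x8A = 10001010 (10xxxxxx ✓), payload 001010.
Byte 4: 0xA6 = 10100110 (10xxxxxx ✓), payload 100110.
Concatenate: 001010101001010100110 = 0x552A6 (21 bits → U+552A6).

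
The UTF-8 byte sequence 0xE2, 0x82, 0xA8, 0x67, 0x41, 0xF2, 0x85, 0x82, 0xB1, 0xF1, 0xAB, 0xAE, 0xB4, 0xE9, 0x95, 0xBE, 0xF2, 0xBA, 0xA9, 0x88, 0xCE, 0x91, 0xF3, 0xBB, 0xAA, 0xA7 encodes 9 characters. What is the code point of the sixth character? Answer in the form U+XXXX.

U+957E

Offset 0: leading byte 0xE2 = 11100010 → 3-byte char #1 = E2 82 A8.
Offset 3: leading byte 0x67 = 01100111 → 1-byte char #2 = 67.
Offset 4: leading byte 0x41 = 01000001 → 1-byte char #3 = 41.
Offset 5: leading byte 0xF2 = 11110010 → 4-byte char #4 = F2 85 82 B1.
Offset 9: leading byte 0xF1 = 11110001 → 4-byte char #5 = F1 AB AE B4.
Offset 13: leading byte 0xE9 = 11101001 → 3-byte char #6 = E9 95 BE.
Leading byte 0xE9 = 11101001 matches 1110xxxx → 3-byte sequence.
Byte 1: 0xE9 = 11101001, payload 1001 (4 bits).
Byte 2: 0x95 = 10010101 (10xxxxxx ✓), payload 010101.
Byte 3: 0xBE = 10111110 (10xxxxxx ✓), payload 111110.
Concatenate: 1001010101111110 = 0x957E (16 bits → U+957E).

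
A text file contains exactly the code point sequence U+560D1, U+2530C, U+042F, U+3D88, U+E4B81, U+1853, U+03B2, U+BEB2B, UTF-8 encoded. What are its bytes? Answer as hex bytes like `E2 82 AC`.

F1 96 83 91 F0 A5 8C 8C D0 AF E3 B6 88 F3 A4 AE 81 E1 A1 93 CE B2 F2 BE AC AB

U+560D1: 4-byte form → F1 96 83 91.
U+2530C: 4-byte form → F0 A5 8C 8C.
U+042F: 2-byte form → D0 AF.
U+3D88: 3-byte form → E3 B6 88.
U+E4B81: 4-byte form → F3 A4 AE 81.
U+1853: 3-byte form → E1 A1 93.
U+03B2: 2-byte form → CE B2.
U+BEB2B: 4-byte form → F2 BE AC AB.
Concatenated (26 bytes): F1 96 83 91 F0 A5 8C 8C D0 AF E3 B6 88 F3 A4 AE 81 E1 A1 93 CE B2 F2 BE AC AB.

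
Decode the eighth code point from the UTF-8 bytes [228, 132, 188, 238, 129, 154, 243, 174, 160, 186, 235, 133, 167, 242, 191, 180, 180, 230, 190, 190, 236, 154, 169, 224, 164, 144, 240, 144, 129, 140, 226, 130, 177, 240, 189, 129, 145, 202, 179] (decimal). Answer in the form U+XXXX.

U+0910

Offset 0: leading byte 0xE4 = 11100100 → 3-byte char #1 = E4 84 BC.
Offset 3: leading byte 0xEE = 11101110 → 3-byte char #2 = EE 81 9A.
Offset 6: leading byte 0xF3 = 11110011 → 4-byte char #3 = F3 AE A0 BA.
Offset 10: leading byte 0xEB = 11101011 → 3-byte char #4 = EB 85 A7.
Offset 13: leading byte 0xF2 = 11110010 → 4-byte char #5 = F2 BF B4 B4.
Offset 17: leading byte 0xE6 = 11100110 → 3-byte char #6 = E6 BE BE.
Offset 20: leading byte 0xEC = 11101100 → 3-byte char #7 = EC 9A A9.
Offset 23: leading byte 0xE0 = 11100000 → 3-byte char #8 = E0 A4 90.
Leading byte 0xE0 = 11100000 matches 1110xxxx → 3-byte sequence.
Byte 1: 0xE0 = 11100000, payload 0000 (4 bits).
Byte 2: 0xA4 = 10100100 (10xxxxxx ✓), payload 100100.
Byte 3: 0x90 = 10010000 (10xxxxxx ✓), payload 010000.
Concatenate: 0000100100010000 = 0x910 (16 bits → U+0910).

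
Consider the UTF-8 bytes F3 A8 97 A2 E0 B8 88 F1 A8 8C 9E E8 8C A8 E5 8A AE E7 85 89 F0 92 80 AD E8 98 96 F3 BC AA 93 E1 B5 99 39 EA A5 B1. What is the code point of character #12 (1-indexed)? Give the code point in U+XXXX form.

Offset 0: leading byte 0xF3 = 11110011 → 4-byte char #1 = F3 A8 97 A2.
Offset 4: leading byte 0xE0 = 11100000 → 3-byte char #2 = E0 B8 88.
Offset 7: leading byte 0xF1 = 11110001 → 4-byte char #3 = F1 A8 8C 9E.
Offset 11: leading byte 0xE8 = 11101000 → 3-byte char #4 = E8 8C A8.
Offset 14: leading byte 0xE5 = 11100101 → 3-byte char #5 = E5 8A AE.
Offset 17: leading byte 0xE7 = 11100111 → 3-byte char #6 = E7 85 89.
Offset 20: leading byte 0xF0 = 11110000 → 4-byte char #7 = F0 92 80 AD.
Offset 24: leading byte 0xE8 = 11101000 → 3-byte char #8 = E8 98 96.
Offset 27: leading byte 0xF3 = 11110011 → 4-byte char #9 = F3 BC AA 93.
Offset 31: leading byte 0xE1 = 11100001 → 3-byte char #10 = E1 B5 99.
Offset 34: leading byte 0x39 = 00111001 → 1-byte char #11 = 39.
Offset 35: leading byte 0xEA = 11101010 → 3-byte char #12 = EA A5 B1.
Leading byte 0xEA = 11101010 matches 1110xxxx → 3-byte sequence.
Byte 1: 0xEA = 11101010, payload 1010 (4 bits).
Byte 2: 0xA5 = 10100101 (10xxxxxx ✓), payload 100101.
Byte 3: 0xB1 = 10110001 (10xxxxxx ✓), payload 110001.
Concatenate: 1010100101110001 = 0xA971 (16 bits → U+A971).

U+A971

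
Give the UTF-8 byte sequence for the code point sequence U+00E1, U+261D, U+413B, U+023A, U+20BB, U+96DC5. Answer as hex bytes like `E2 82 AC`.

U+00E1: 2-byte form → C3 A1.
U+261D: 3-byte form → E2 98 9D.
U+413B: 3-byte form → E4 84 BB.
U+023A: 2-byte form → C8 BA.
U+20BB: 3-byte form → E2 82 BB.
U+96DC5: 4-byte form → F2 96 B7 85.
Concatenated (17 bytes): C3 A1 E2 98 9D E4 84 BB C8 BA E2 82 BB F2 96 B7 85.

C3 A1 E2 98 9D E4 84 BB C8 BA E2 82 BB F2 96 B7 85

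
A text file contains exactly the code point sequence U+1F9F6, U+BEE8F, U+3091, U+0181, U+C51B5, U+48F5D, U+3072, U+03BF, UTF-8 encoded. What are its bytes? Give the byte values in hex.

U+1F9F6: 4-byte form → F0 9F A7 B6.
U+BEE8F: 4-byte form → F2 BE BA 8F.
U+3091: 3-byte form → E3 82 91.
U+0181: 2-byte form → C6 81.
U+C51B5: 4-byte form → F3 85 86 B5.
U+48F5D: 4-byte form → F1 88 BD 9D.
U+3072: 3-byte form → E3 81 B2.
U+03BF: 2-byte form → CE BF.
Concatenated (26 bytes): F0 9F A7 B6 F2 BE BA 8F E3 82 91 C6 81 F3 85 86 B5 F1 88 BD 9D E3 81 B2 CE BF.

F0 9F A7 B6 F2 BE BA 8F E3 82 91 C6 81 F3 85 86 B5 F1 88 BD 9D E3 81 B2 CE BF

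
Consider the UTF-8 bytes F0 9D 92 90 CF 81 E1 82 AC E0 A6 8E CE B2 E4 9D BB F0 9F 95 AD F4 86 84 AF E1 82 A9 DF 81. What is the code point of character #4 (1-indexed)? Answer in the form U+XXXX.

U+098E

Offset 0: leading byte 0xF0 = 11110000 → 4-byte char #1 = F0 9D 92 90.
Offset 4: leading byte 0xCF = 11001111 → 2-byte char #2 = CF 81.
Offset 6: leading byte 0xE1 = 11100001 → 3-byte char #3 = E1 82 AC.
Offset 9: leading byte 0xE0 = 11100000 → 3-byte char #4 = E0 A6 8E.
Leading byte 0xE0 = 11100000 matches 1110xxxx → 3-byte sequence.
Byte 1: 0xE0 = 11100000, payload 0000 (4 bits).
Byte 2: 0xA6 = 10100110 (10xxxxxx ✓), payload 100110.
Byte 3: 0x8E = 10001110 (10xxxxxx ✓), payload 001110.
Concatenate: 0000100110001110 = 0x98E (16 bits → U+098E).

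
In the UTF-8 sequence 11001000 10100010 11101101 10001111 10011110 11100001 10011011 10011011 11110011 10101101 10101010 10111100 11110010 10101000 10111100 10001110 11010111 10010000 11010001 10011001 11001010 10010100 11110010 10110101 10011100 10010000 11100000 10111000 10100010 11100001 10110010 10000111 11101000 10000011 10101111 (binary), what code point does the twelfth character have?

Offset 0: leading byte 0xC8 = 11001000 → 2-byte char #1 = C8 A2.
Offset 2: leading byte 0xED = 11101101 → 3-byte char #2 = ED 8F 9E.
Offset 5: leading byte 0xE1 = 11100001 → 3-byte char #3 = E1 9B 9B.
Offset 8: leading byte 0xF3 = 11110011 → 4-byte char #4 = F3 AD AA BC.
Offset 12: leading byte 0xF2 = 11110010 → 4-byte char #5 = F2 A8 BC 8E.
Offset 16: leading byte 0xD7 = 11010111 → 2-byte char #6 = D7 90.
Offset 18: leading byte 0xD1 = 11010001 → 2-byte char #7 = D1 99.
Offset 20: leading byte 0xCA = 11001010 → 2-byte char #8 = CA 94.
Offset 22: leading byte 0xF2 = 11110010 → 4-byte char #9 = F2 B5 9C 90.
Offset 26: leading byte 0xE0 = 11100000 → 3-byte char #10 = E0 B8 A2.
Offset 29: leading byte 0xE1 = 11100001 → 3-byte char #11 = E1 B2 87.
Offset 32: leading byte 0xE8 = 11101000 → 3-byte char #12 = E8 83 AF.
Leading byte 0xE8 = 11101000 matches 1110xxxx → 3-byte sequence.
Byte 1: 0xE8 = 11101000, payload 1000 (4 bits).
Byte 2: 0x83 = 10000011 (10xxxxxx ✓), payload 000011.
Byte 3: 0xAF = 10101111 (10xxxxxx ✓), payload 101111.
Concatenate: 1000000011101111 = 0x80EF (16 bits → U+80EF).

U+80EF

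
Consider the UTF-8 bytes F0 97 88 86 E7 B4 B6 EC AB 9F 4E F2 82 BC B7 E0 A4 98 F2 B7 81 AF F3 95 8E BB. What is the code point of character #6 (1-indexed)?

U+0918

Offset 0: leading byte 0xF0 = 11110000 → 4-byte char #1 = F0 97 88 86.
Offset 4: leading byte 0xE7 = 11100111 → 3-byte char #2 = E7 B4 B6.
Offset 7: leading byte 0xEC = 11101100 → 3-byte char #3 = EC AB 9F.
Offset 10: leading byte 0x4E = 01001110 → 1-byte char #4 = 4E.
Offset 11: leading byte 0xF2 = 11110010 → 4-byte char #5 = F2 82 BC B7.
Offset 15: leading byte 0xE0 = 11100000 → 3-byte char #6 = E0 A4 98.
Leading byte 0xE0 = 11100000 matches 1110xxxx → 3-byte sequence.
Byte 1: 0xE0 = 11100000, payload 0000 (4 bits).
Byte 2: 0xA4 = 10100100 (10xxxxxx ✓), payload 100100.
Byte 3: 0x98 = 10011000 (10xxxxxx ✓), payload 011000.
Concatenate: 0000100100011000 = 0x918 (16 bits → U+0918).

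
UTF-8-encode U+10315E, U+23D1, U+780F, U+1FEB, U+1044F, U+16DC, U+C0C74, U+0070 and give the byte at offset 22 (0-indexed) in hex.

U+10315E → 4-byte form F4 83 85 9E at offsets 0–3.
U+23D1 → 3-byte form E2 8F 91 at offsets 4–6.
U+780F → 3-byte form E7 A0 8F at offsets 7–9.
U+1FEB → 3-byte form E1 BF AB at offsets 10–12.
U+1044F → 4-byte form F0 90 91 8F at offsets 13–16.
U+16DC → 3-byte form E1 9B 9C at offsets 17–19.
U+C0C74 → 4-byte form F3 80 B1 B4 at offsets 20–23.
Offset 22 falls in char 7's range; it's byte 3 of F3 80 B1 B4 = 0xB1.

0xB1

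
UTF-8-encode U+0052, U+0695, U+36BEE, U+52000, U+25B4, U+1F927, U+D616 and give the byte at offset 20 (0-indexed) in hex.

U+0052 → 1-byte form 52 at offsets 0–0.
U+0695 → 2-byte form DA 95 at offsets 1–2.
U+36BEE → 4-byte form F0 B6 AF AE at offsets 3–6.
U+52000 → 4-byte form F1 92 80 80 at offsets 7–10.
U+25B4 → 3-byte form E2 96 B4 at offsets 11–13.
U+1F927 → 4-byte form F0 9F A4 A7 at offsets 14–17.
U+D616 → 3-byte form ED 98 96 at offsets 18–20.
Offset 20 falls in char 7's range; it's byte 3 of ED 98 96 = 0x96.

0x96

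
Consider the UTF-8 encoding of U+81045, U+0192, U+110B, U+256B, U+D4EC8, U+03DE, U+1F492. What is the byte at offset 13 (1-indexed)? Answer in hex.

0xF3

1-indexed offset 13 is 0-indexed offset 12.
U+81045 → 4-byte form F2 81 81 85 at offsets 0–3.
U+0192 → 2-byte form C6 92 at offsets 4–5.
U+110B → 3-byte form E1 84 8B at offsets 6–8.
U+256B → 3-byte form E2 95 AB at offsets 9–11.
U+D4EC8 → 4-byte form F3 94 BB 88 at offsets 12–15.
Offset 12 falls in char 5's range; it's byte 1 of F3 94 BB 88 = 0xF3.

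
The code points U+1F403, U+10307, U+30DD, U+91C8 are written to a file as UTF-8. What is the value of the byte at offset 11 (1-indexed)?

1-indexed offset 11 is 0-indexed offset 10.
U+1F403 → 4-byte form F0 9F 90 83 at offsets 0–3.
U+10307 → 4-byte form F0 90 8C 87 at offsets 4–7.
U+30DD → 3-byte form E3 83 9D at offsets 8–10.
Offset 10 falls in char 3's range; it's byte 3 of E3 83 9D = 0x9D.

0x9D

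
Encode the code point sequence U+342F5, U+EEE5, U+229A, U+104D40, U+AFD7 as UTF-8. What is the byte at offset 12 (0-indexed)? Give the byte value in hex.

0xB5

U+342F5 → 4-byte form F0 B4 8B B5 at offsets 0–3.
U+EEE5 → 3-byte form EE BB A5 at offsets 4–6.
U+229A → 3-byte form E2 8A 9A at offsets 7–9.
U+104D40 → 4-byte form F4 84 B5 80 at offsets 10–13.
Offset 12 falls in char 4's range; it's byte 3 of F4 84 B5 80 = 0xB5.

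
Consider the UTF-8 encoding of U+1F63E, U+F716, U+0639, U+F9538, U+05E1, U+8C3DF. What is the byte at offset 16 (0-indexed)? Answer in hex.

0x8C

U+1F63E → 4-byte form F0 9F 98 BE at offsets 0–3.
U+F716 → 3-byte form EF 9C 96 at offsets 4–6.
U+0639 → 2-byte form D8 B9 at offsets 7–8.
U+F9538 → 4-byte form F3 B9 94 B8 at offsets 9–12.
U+05E1 → 2-byte form D7 A1 at offsets 13–14.
U+8C3DF → 4-byte form F2 8C 8F 9F at offsets 15–18.
Offset 16 falls in char 6's range; it's byte 2 of F2 8C 8F 9F = 0x8C.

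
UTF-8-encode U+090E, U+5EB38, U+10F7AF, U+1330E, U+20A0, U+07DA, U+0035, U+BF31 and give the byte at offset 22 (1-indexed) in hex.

0xEB

1-indexed offset 22 is 0-indexed offset 21.
U+090E → 3-byte form E0 A4 8E at offsets 0–2.
U+5EB38 → 4-byte form F1 9E AC B8 at offsets 3–6.
U+10F7AF → 4-byte form F4 8F 9E AF at offsets 7–10.
U+1330E → 4-byte form F0 93 8C 8E at offsets 11–14.
U+20A0 → 3-byte form E2 82 A0 at offsets 15–17.
U+07DA → 2-byte form DF 9A at offsets 18–19.
U+0035 → 1-byte form 35 at offsets 20–20.
U+BF31 → 3-byte form EB BC B1 at offsets 21–23.
Offset 21 falls in char 8's range; it's byte 1 of EB BC B1 = 0xEB.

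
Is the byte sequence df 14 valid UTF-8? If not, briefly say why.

invalid (non-continuation byte where continuation expected)

Leading byte 0xDF = 11011111 → 2-byte form.
Byte 2 is 0x14 = 00010100, which is not 10xxxxxx — expected a continuation byte.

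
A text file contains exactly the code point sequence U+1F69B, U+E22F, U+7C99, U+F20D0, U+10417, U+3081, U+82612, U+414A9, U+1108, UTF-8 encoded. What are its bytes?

F0 9F 9A 9B EE 88 AF E7 B2 99 F3 B2 83 90 F0 90 90 97 E3 82 81 F2 82 98 92 F1 81 92 A9 E1 84 88

U+1F69B: 4-byte form → F0 9F 9A 9B.
U+E22F: 3-byte form → EE 88 AF.
U+7C99: 3-byte form → E7 B2 99.
U+F20D0: 4-byte form → F3 B2 83 90.
U+10417: 4-byte form → F0 90 90 97.
U+3081: 3-byte form → E3 82 81.
U+82612: 4-byte form → F2 82 98 92.
U+414A9: 4-byte form → F1 81 92 A9.
U+1108: 3-byte form → E1 84 88.
Concatenated (32 bytes): F0 9F 9A 9B EE 88 AF E7 B2 99 F3 B2 83 90 F0 90 90 97 E3 82 81 F2 82 98 92 F1 81 92 A9 E1 84 88.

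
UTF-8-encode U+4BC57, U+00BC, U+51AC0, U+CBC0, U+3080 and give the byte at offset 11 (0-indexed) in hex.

0xAF

U+4BC57 → 4-byte form F1 8B B1 97 at offsets 0–3.
U+00BC → 2-byte form C2 BC at offsets 4–5.
U+51AC0 → 4-byte form F1 91 AB 80 at offsets 6–9.
U+CBC0 → 3-byte form EC AF 80 at offsets 10–12.
Offset 11 falls in char 4's range; it's byte 2 of EC AF 80 = 0xAF.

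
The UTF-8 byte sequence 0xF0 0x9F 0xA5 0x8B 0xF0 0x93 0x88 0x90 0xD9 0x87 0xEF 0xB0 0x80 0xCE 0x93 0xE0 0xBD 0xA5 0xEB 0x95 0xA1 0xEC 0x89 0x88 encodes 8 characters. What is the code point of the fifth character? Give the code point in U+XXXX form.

Offset 0: leading byte 0xF0 = 11110000 → 4-byte char #1 = F0 9F A5 8B.
Offset 4: leading byte 0xF0 = 11110000 → 4-byte char #2 = F0 93 88 90.
Offset 8: leading byte 0xD9 = 11011001 → 2-byte char #3 = D9 87.
Offset 10: leading byte 0xEF = 11101111 → 3-byte char #4 = EF B0 80.
Offset 13: leading byte 0xCE = 11001110 → 2-byte char #5 = CE 93.
Leading byte 0xCE = 11001110 matches 110xxxxx → 2-byte sequence.
Byte 1: 0xCE = 11001110, payload 01110 (5 bits).
Byte 2: 0x93 = 10010011 (10xxxxxx ✓), payload 010011.
Concatenate: 01110010011 = 0x393 (11 bits → U+0393).

U+0393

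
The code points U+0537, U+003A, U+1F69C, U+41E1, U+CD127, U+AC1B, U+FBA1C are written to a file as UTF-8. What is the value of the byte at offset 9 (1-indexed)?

1-indexed offset 9 is 0-indexed offset 8.
U+0537 → 2-byte form D4 B7 at offsets 0–1.
U+003A → 1-byte form 3A at offsets 2–2.
U+1F69C → 4-byte form F0 9F 9A 9C at offsets 3–6.
U+41E1 → 3-byte form E4 87 A1 at offsets 7–9.
Offset 8 falls in char 4's range; it's byte 2 of E4 87 A1 = 0x87.

0x87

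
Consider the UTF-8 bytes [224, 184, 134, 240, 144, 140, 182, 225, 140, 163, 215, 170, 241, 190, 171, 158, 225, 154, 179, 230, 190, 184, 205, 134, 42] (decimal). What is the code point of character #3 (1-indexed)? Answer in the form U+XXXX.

Offset 0: leading byte 0xE0 = 11100000 → 3-byte char #1 = E0 B8 86.
Offset 3: leading byte 0xF0 = 11110000 → 4-byte char #2 = F0 90 8C B6.
Offset 7: leading byte 0xE1 = 11100001 → 3-byte char #3 = E1 8C A3.
Leading byte 0xE1 = 11100001 matches 1110xxxx → 3-byte sequence.
Byte 1: 0xE1 = 11100001, payload 0001 (4 bits).
Byte 2: 0x8C = 10001100 (10xxxxxx ✓), payload 001100.
Byte 3: 0xA3 = 10100011 (10xxxxxx ✓), payload 100011.
Concatenate: 0001001100100011 = 0x1323 (16 bits → U+1323).

U+1323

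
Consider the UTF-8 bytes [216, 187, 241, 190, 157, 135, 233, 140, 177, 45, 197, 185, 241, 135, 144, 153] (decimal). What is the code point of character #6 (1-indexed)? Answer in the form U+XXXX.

U+47419

Offset 0: leading byte 0xD8 = 11011000 → 2-byte char #1 = D8 BB.
Offset 2: leading byte 0xF1 = 11110001 → 4-byte char #2 = F1 BE 9D 87.
Offset 6: leading byte 0xE9 = 11101001 → 3-byte char #3 = E9 8C B1.
Offset 9: leading byte 0x2D = 00101101 → 1-byte char #4 = 2D.
Offset 10: leading byte 0xC5 = 11000101 → 2-byte char #5 = C5 B9.
Offset 12: leading byte 0xF1 = 11110001 → 4-byte char #6 = F1 87 90 99.
Leading byte 0xF1 = 11110001 matches 11110xxx → 4-byte sequence.
Byte 1: 0xF1 = 11110001, payload 001 (3 bits).
Byte 2: 0x87 = 10000111 (10xxxxxx ✓), payload 000111.
Byte 3: 0x90 = 10010000 (10xxxxxx ✓), payload 010000.
Byte 4: 0x99 = 10011001 (10xxxxxx ✓), payload 011001.
Concatenate: 001000111010000011001 = 0x47419 (21 bits → U+47419).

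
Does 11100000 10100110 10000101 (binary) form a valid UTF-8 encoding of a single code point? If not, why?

Leading byte 0xE0 = 11100000 → 3-byte form.
Continuation bytes 0xA6=10100110, 0x85=10000101 all match 10xxxxxx.
Decoded value 0x985 is ≥ 0x800 (shortest form) and not a surrogate.

valid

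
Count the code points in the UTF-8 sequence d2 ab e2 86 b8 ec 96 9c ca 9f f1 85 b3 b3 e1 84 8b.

6

Byte at offset 0: 0xD2 = 11010010 → 2-byte char (#1). Advance 2.
Byte at offset 2: 0xE2 = 11100010 → 3-byte char (#2). Advance 3.
Byte at offset 5: 0xEC = 11101100 → 3-byte char (#3). Advance 3.
Byte at offset 8: 0xCA = 11001010 → 2-byte char (#4). Advance 2.
Byte at offset 10: 0xF1 = 11110001 → 4-byte char (#5). Advance 4.
Byte at offset 14: 0xE1 = 11100001 → 3-byte char (#6). Advance 3.
Reached end at offset 17 after 6 code points.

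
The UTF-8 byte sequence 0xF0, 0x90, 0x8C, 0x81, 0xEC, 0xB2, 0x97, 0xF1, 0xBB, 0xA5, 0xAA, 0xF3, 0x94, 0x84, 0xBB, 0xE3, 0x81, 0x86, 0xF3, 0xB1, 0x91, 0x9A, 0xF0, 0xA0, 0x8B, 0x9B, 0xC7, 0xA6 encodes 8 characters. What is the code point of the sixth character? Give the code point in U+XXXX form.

Offset 0: leading byte 0xF0 = 11110000 → 4-byte char #1 = F0 90 8C 81.
Offset 4: leading byte 0xEC = 11101100 → 3-byte char #2 = EC B2 97.
Offset 7: leading byte 0xF1 = 11110001 → 4-byte char #3 = F1 BB A5 AA.
Offset 11: leading byte 0xF3 = 11110011 → 4-byte char #4 = F3 94 84 BB.
Offset 15: leading byte 0xE3 = 11100011 → 3-byte char #5 = E3 81 86.
Offset 18: leading byte 0xF3 = 11110011 → 4-byte char #6 = F3 B1 91 9A.
Leading byte 0xF3 = 11110011 matches 11110xxx → 4-byte sequence.
Byte 1: 0xF3 = 11110011, payload 011 (3 bits).
Byte 2: 0xB1 = 10110001 (10xxxxxx ✓), payload 110001.
Byte 3: 0x91 = 10010001 (10xxxxxx ✓), payload 010001.
Byte 4: 0x9A = 10011010 (10xxxxxx ✓), payload 011010.
Concatenate: 011110001010001011010 = 0xF145A (21 bits → U+F145A).

U+F145A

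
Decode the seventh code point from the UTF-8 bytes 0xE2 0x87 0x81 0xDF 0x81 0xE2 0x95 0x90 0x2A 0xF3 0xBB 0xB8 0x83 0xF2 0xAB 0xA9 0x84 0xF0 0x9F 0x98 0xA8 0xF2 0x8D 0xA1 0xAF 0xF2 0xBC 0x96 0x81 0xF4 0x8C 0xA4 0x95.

U+1F628

Offset 0: leading byte 0xE2 = 11100010 → 3-byte char #1 = E2 87 81.
Offset 3: leading byte 0xDF = 11011111 → 2-byte char #2 = DF 81.
Offset 5: leading byte 0xE2 = 11100010 → 3-byte char #3 = E2 95 90.
Offset 8: leading byte 0x2A = 00101010 → 1-byte char #4 = 2A.
Offset 9: leading byte 0xF3 = 11110011 → 4-byte char #5 = F3 BB B8 83.
Offset 13: leading byte 0xF2 = 11110010 → 4-byte char #6 = F2 AB A9 84.
Offset 17: leading byte 0xF0 = 11110000 → 4-byte char #7 = F0 9F 98 A8.
Leading byte 0xF0 = 11110000 matches 11110xxx → 4-byte sequence.
Byte 1: 0xF0 = 11110000, payload 000 (3 bits).
Byte 2: 0x9F = 10011111 (10xxxxxx ✓), payload 011111.
Byte 3: 0x98 = 10011000 (10xxxxxx ✓), payload 011000.
Byte 4: 0xA8 = 10101000 (10xxxxxx ✓), payload 101000.
Concatenate: 000011111011000101000 = 0x1F628 (21 bits → U+1F628).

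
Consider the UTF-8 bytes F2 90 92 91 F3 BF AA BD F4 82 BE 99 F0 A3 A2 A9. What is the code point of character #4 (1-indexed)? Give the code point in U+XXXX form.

U+238A9

Offset 0: leading byte 0xF2 = 11110010 → 4-byte char #1 = F2 90 92 91.
Offset 4: leading byte 0xF3 = 11110011 → 4-byte char #2 = F3 BF AA BD.
Offset 8: leading byte 0xF4 = 11110100 → 4-byte char #3 = F4 82 BE 99.
Offset 12: leading byte 0xF0 = 11110000 → 4-byte char #4 = F0 A3 A2 A9.
Leading byte 0xF0 = 11110000 matches 11110xxx → 4-byte sequence.
Byte 1: 0xF0 = 11110000, payload 000 (3 bits).
Byte 2: 0xA3 = 10100011 (10xxxxxx ✓), payload 100011.
Byte 3: 0xA2 = 10100010 (10xxxxxx ✓), payload 100010.
Byte 4: 0xA9 = 10101001 (10xxxxxx ✓), payload 101001.
Concatenate: 000100011100010101001 = 0x238A9 (21 bits → U+238A9).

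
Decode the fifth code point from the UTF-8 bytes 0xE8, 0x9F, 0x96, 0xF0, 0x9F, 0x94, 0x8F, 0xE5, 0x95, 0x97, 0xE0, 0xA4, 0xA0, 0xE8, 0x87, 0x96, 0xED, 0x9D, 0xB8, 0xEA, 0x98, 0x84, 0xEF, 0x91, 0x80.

U+81D6

Offset 0: leading byte 0xE8 = 11101000 → 3-byte char #1 = E8 9F 96.
Offset 3: leading byte 0xF0 = 11110000 → 4-byte char #2 = F0 9F 94 8F.
Offset 7: leading byte 0xE5 = 11100101 → 3-byte char #3 = E5 95 97.
Offset 10: leading byte 0xE0 = 11100000 → 3-byte char #4 = E0 A4 A0.
Offset 13: leading byte 0xE8 = 11101000 → 3-byte char #5 = E8 87 96.
Leading byte 0xE8 = 11101000 matches 1110xxxx → 3-byte sequence.
Byte 1: 0xE8 = 11101000, payload 1000 (4 bits).
Byte 2: 0x87 = 10000111 (10xxxxxx ✓), payload 000111.
Byte 3: 0x96 = 10010110 (10xxxxxx ✓), payload 010110.
Concatenate: 1000000111010110 = 0x81D6 (16 bits → U+81D6).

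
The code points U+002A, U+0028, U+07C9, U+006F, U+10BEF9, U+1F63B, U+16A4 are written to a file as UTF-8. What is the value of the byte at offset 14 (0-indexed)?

U+002A → 1-byte form 2A at offsets 0–0.
U+0028 → 1-byte form 28 at offsets 1–1.
U+07C9 → 2-byte form DF 89 at offsets 2–3.
U+006F → 1-byte form 6F at offsets 4–4.
U+10BEF9 → 4-byte form F4 8B BB B9 at offsets 5–8.
U+1F63B → 4-byte form F0 9F 98 BB at offsets 9–12.
U+16A4 → 3-byte form E1 9A A4 at offsets 13–15.
Offset 14 falls in char 7's range; it's byte 2 of E1 9A A4 = 0x9A.

0x9A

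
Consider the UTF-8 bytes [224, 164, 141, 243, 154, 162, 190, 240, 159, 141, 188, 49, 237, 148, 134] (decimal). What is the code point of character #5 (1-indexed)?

Offset 0: leading byte 0xE0 = 11100000 → 3-byte char #1 = E0 A4 8D.
Offset 3: leading byte 0xF3 = 11110011 → 4-byte char #2 = F3 9A A2 BE.
Offset 7: leading byte 0xF0 = 11110000 → 4-byte char #3 = F0 9F 8D BC.
Offset 11: leading byte 0x31 = 00110001 → 1-byte char #4 = 31.
Offset 12: leading byte 0xED = 11101101 → 3-byte char #5 = ED 94 86.
Leading byte 0xED = 11101101 matches 1110xxxx → 3-byte sequence.
Byte 1: 0xED = 11101101, payload 1101 (4 bits).
Byte 2: 0x94 = 10010100 (10xxxxxx ✓), payload 010100.
Byte 3: 0x86 = 10000110 (10xxxxxx ✓), payload 000110.
Concatenate: 1101010100000110 = 0xD506 (16 bits → U+D506).

U+D506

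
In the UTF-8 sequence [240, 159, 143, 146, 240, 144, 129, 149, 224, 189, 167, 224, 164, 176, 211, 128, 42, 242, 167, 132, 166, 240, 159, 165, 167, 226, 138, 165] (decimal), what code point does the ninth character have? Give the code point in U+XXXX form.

U+22A5

Offset 0: leading byte 0xF0 = 11110000 → 4-byte char #1 = F0 9F 8F 92.
Offset 4: leading byte 0xF0 = 11110000 → 4-byte char #2 = F0 90 81 95.
Offset 8: leading byte 0xE0 = 11100000 → 3-byte char #3 = E0 BD A7.
Offset 11: leading byte 0xE0 = 11100000 → 3-byte char #4 = E0 A4 B0.
Offset 14: leading byte 0xD3 = 11010011 → 2-byte char #5 = D3 80.
Offset 16: leading byte 0x2A = 00101010 → 1-byte char #6 = 2A.
Offset 17: leading byte 0xF2 = 11110010 → 4-byte char #7 = F2 A7 84 A6.
Offset 21: leading byte 0xF0 = 11110000 → 4-byte char #8 = F0 9F A5 A7.
Offset 25: leading byte 0xE2 = 11100010 → 3-byte char #9 = E2 8A A5.
Leading byte 0xE2 = 11100010 matches 1110xxxx → 3-byte sequence.
Byte 1: 0xE2 = 11100010, payload 0010 (4 bits).
Byte 2: 0x8A = 10001010 (10xxxxxx ✓), payload 001010.
Byte 3: 0xA5 = 10100101 (10xxxxxx ✓), payload 100101.
Concatenate: 0010001010100101 = 0x22A5 (16 bits → U+22A5).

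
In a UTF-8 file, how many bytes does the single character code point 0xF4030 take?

4

U+F4030 = 0xF4030. UTF-8 uses 1 byte below 0x80, 2 below 0x800, 3 below 0x10000, 4 up to 0x10FFFF. 0xF4030 is in U+10000–U+10FFFF → 4 bytes.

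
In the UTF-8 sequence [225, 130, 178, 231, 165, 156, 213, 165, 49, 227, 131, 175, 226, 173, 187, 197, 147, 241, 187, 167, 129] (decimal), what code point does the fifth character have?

U+30EF

Offset 0: leading byte 0xE1 = 11100001 → 3-byte char #1 = E1 82 B2.
Offset 3: leading byte 0xE7 = 11100111 → 3-byte char #2 = E7 A5 9C.
Offset 6: leading byte 0xD5 = 11010101 → 2-byte char #3 = D5 A5.
Offset 8: leading byte 0x31 = 00110001 → 1-byte char #4 = 31.
Offset 9: leading byte 0xE3 = 11100011 → 3-byte char #5 = E3 83 AF.
Leading byte 0xE3 = 11100011 matches 1110xxxx → 3-byte sequence.
Byte 1: 0xE3 = 11100011, payload 0011 (4 bits).
Byte 2: 0x83 = 10000011 (10xxxxxx ✓), payload 000011.
Byte 3: 0xAF = 10101111 (10xxxxxx ✓), payload 101111.
Concatenate: 0011000011101111 = 0x30EF (16 bits → U+30EF).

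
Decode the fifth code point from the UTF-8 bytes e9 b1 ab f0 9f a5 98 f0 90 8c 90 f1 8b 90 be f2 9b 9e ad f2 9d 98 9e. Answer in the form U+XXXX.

Offset 0: leading byte 0xE9 = 11101001 → 3-byte char #1 = E9 B1 AB.
Offset 3: leading byte 0xF0 = 11110000 → 4-byte char #2 = F0 9F A5 98.
Offset 7: leading byte 0xF0 = 11110000 → 4-byte char #3 = F0 90 8C 90.
Offset 11: leading byte 0xF1 = 11110001 → 4-byte char #4 = F1 8B 90 BE.
Offset 15: leading byte 0xF2 = 11110010 → 4-byte char #5 = F2 9B 9E AD.
Leading byte 0xF2 = 11110010 matches 11110xxx → 4-byte sequence.
Byte 1: 0xF2 = 11110010, payload 010 (3 bits).
Byte 2: 0x9B = 10011011 (10xxxxxx ✓), payload 011011.
Byte 3: 0x9E = 10011110 (10xxxxxx ✓), payload 011110.
Byte 4: 0xAD = 10101101 (10xxxxxx ✓), payload 101101.
Concatenate: 010011011011110101101 = 0x9B7AD (21 bits → U+9B7AD).

U+9B7AD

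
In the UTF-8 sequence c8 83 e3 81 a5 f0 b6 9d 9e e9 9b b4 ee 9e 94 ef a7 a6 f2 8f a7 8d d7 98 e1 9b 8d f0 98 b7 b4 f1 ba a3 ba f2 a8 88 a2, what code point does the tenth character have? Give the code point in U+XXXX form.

Offset 0: leading byte 0xC8 = 11001000 → 2-byte char #1 = C8 83.
Offset 2: leading byte 0xE3 = 11100011 → 3-byte char #2 = E3 81 A5.
Offset 5: leading byte 0xF0 = 11110000 → 4-byte char #3 = F0 B6 9D 9E.
Offset 9: leading byte 0xE9 = 11101001 → 3-byte char #4 = E9 9B B4.
Offset 12: leading byte 0xEE = 11101110 → 3-byte char #5 = EE 9E 94.
Offset 15: leading byte 0xEF = 11101111 → 3-byte char #6 = EF A7 A6.
Offset 18: leading byte 0xF2 = 11110010 → 4-byte char #7 = F2 8F A7 8D.
Offset 22: leading byte 0xD7 = 11010111 → 2-byte char #8 = D7 98.
Offset 24: leading byte 0xE1 = 11100001 → 3-byte char #9 = E1 9B 8D.
Offset 27: leading byte 0xF0 = 11110000 → 4-byte char #10 = F0 98 B7 B4.
Leading byte 0xF0 = 11110000 matches 11110xxx → 4-byte sequence.
Byte 1: 0xF0 = 11110000, payload 000 (3 bits).
Byte 2: 0x98 = 10011000 (10xxxxxx ✓), payload 011000.
Byte 3: 0xB7 = 10110111 (10xxxxxx ✓), payload 110111.
Byte 4: 0xB4 = 10110100 (10xxxxxx ✓), payload 110100.
Concatenate: 000011000110111110100 = 0x18DF4 (21 bits → U+18DF4).

U+18DF4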